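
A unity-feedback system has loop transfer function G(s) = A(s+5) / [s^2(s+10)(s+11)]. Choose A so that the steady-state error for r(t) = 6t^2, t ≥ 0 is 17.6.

15

Two free integrators in G(s): this is a type 2 system.
K_a = lim_{s→0} s^2·G(s) = A·5 / (10·11) = (1/22)·A.
e_ss = 12/K_a = 17.6 ⇒ K_a = 15/22 ⇒ A = (15/22)/(1/22) = 15.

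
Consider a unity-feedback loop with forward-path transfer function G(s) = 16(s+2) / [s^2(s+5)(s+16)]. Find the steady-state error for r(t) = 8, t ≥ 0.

0

The open loop has two poles at the origin → type 2 system.
A type-2 system has K_p = ∞, so it tracks a step input with zero steady-state error.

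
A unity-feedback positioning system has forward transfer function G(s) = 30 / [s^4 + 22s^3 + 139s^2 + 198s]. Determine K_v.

Factoring s from the denominator leaves a polynomial with constant term 198, so the system is type 1.
K_v = lim_{s→0} s·G(s) = 30 / 198 = 5/33.

5/33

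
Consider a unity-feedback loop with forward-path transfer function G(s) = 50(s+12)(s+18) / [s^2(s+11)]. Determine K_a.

The open loop has two poles at the origin → type 2 system.
K_a = lim_{s→0} s^2·G(s) = 50·12·18 / (11) = 10800/11.

10800/11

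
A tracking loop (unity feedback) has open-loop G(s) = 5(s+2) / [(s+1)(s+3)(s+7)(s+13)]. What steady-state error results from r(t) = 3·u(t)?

819/283

No free integrators in G(s): this is a type 0 system.
K_p = lim_{s→0} G(s) = 5·2 / (1·3·7·13) = 10/273.
e_ss = 3/(1 + K_p) = 3/(283/273) = 819/283.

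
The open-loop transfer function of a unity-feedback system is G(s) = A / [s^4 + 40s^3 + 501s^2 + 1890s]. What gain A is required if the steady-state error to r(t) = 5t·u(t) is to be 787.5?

12

The denominator has no term below 1890s — 1 pole at s=0, type 1.
K_v = lim_{s→0} s·G(s) = A / 1890 = (1/1890)·A.
e_ss = 5/K_v = 787.5 ⇒ K_v = 2/315 ⇒ A = (2/315)/(1/1890) = 12.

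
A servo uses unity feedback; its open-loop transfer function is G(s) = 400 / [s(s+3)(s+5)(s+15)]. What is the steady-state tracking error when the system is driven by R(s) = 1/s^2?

0.5625

The open loop has one pole at the origin → type 1 system.
K_v = lim_{s→0} s·G(s) = 400 / (3·5·15) = 16/9.
e_ss = 1/K_v = 1/(16/9) = 0.5625.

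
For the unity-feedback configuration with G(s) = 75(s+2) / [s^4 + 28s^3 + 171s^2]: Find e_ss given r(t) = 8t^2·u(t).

18.24

Factoring s^2 from the denominator leaves a polynomial with constant term 171, so the system is type 2.
K_a = lim_{s→0} s^2·G(s) = 75·2 / 171 = 50/57.
r(t) = 8t^2 gives R(s) = 16/s^3.
e_ss = 16/K_a = 16/(50/57) = 18.24.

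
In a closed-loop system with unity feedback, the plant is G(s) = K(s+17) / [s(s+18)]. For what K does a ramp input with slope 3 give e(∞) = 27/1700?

System type = 1 (one pole at s=0).
K_v = lim_{s→0} s·G(s) = K·17 / (18) = (17/18)·K.
e_ss = 3/K_v = 27/1700 ⇒ K_v = 1700/9 ⇒ K = (1700/9)/(17/18) = 200.

200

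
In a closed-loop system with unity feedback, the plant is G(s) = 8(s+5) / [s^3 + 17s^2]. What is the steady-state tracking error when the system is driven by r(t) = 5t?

Factoring s^2 from the denominator leaves a polynomial with constant term 17, so the system is type 2.
A type-2 system has K_v = ∞, so it tracks a ramp input with zero steady-state error.

0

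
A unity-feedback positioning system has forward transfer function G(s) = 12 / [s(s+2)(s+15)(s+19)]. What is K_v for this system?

The open loop has one pole at the origin → type 1 system.
K_v = lim_{s→0} s·G(s) = 12 / (2·15·19) = 2/95.

2/95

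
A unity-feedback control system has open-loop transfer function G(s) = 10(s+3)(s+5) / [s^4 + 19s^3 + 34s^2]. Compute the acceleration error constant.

The denominator has no term below 34s^2 — 2 poles at s=0, type 2.
K_a = lim_{s→0} s^2·G(s) = 10·3·5 / 34 = 75/17.

75/17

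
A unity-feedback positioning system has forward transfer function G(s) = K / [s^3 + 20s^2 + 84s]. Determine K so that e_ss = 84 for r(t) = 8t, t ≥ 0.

Factoring s from the denominator leaves a polynomial with constant term 84, so the system is type 1.
K_v = lim_{s→0} s·G(s) = K / 84 = (1/84)·K.
e_ss = 8/K_v = 84 ⇒ K_v = 2/21 ⇒ K = (2/21)/(1/84) = 8.

8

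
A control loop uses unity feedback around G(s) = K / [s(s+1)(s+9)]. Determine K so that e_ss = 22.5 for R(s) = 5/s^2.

2

G(s) has one factor of s in the denominator, so the system is type 1.
K_v = lim_{s→0} s·G(s) = K / (1·9) = (1/9)·K.
e_ss = 5/K_v = 22.5 ⇒ K_v = 2/9 ⇒ K = (2/9)/(1/9) = 2.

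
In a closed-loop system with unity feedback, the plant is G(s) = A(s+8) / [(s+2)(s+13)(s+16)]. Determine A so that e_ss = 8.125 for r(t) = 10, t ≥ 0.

12

No free integrators in G(s): this is a type 0 system.
K_p = lim_{s→0} G(s) = A·8 / (2·13·16) = (1/52)·A.
e_ss = 10/(1 + K_p) = 8.125 ⇒ 1 + (1/52)·A = 16/13 ⇒ A = 12.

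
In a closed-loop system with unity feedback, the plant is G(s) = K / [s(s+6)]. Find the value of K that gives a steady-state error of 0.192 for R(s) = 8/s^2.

The open loop has one pole at the origin → type 1 system.
K_v = lim_{s→0} s·G(s) = K / (6) = (1/6)·K.
e_ss = 8/K_v = 0.192 ⇒ K_v = 125/3 ⇒ K = (125/3)/(1/6) = 250.

250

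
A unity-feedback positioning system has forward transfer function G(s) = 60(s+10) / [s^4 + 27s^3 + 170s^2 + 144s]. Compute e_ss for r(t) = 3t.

0.72

The denominator has no term below 144s — 1 pole at s=0, type 1.
K_v = lim_{s→0} s·G(s) = 60·10 / 144 = 25/6.
e_ss = 3/K_v = 3/(25/6) = 0.72.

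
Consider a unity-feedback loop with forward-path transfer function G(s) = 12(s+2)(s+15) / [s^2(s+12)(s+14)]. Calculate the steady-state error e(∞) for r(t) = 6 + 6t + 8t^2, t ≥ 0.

System type = 2 (two poles at s=0). Taking each input component in turn:
  • 6: tracked with zero error.
  • 6t: tracked with zero error.
  • 8t^2: e_ss = 16/K_a with K_a=15/7 → 112/15.
Total e_ss = 112/15.

112/15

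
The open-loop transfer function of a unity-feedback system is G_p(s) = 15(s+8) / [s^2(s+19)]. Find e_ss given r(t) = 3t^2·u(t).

Two free integrators in G_p(s): this is a type 2 system.
K_a = lim_{s→0} s^2·G_p(s) = 15·8 / (19) = 120/19.
r(t) = 3t^2 gives R(s) = 6/s^3.
e_ss = 6/K_a = 6/(120/19) = 0.95.

0.95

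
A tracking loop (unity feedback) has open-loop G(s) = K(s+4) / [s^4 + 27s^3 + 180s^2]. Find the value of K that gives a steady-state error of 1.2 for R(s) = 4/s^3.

150

Lowest-order denominator term is 180s^2, so the open loop has 2 poles at the origin → type 2 system.
K_a = lim_{s→0} s^2·G(s) = K·4 / 180 = (1/45)·K.
e_ss = 4/K_a = 1.2 ⇒ K_a = 10/3 ⇒ K = (10/3)/(1/45) = 150.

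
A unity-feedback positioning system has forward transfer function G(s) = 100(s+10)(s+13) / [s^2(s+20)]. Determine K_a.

System type = 2 (two poles at s=0).
K_a = lim_{s→0} s^2·G(s) = 100·10·13 / (20) = 650.

650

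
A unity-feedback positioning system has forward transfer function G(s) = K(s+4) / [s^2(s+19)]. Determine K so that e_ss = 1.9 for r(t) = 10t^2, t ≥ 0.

System type = 2 (two poles at s=0).
K_a = lim_{s→0} s^2·G(s) = K·4 / (19) = (4/19)·K.
e_ss = 20/K_a = 1.9 ⇒ K_a = 200/19 ⇒ K = (200/19)/(4/19) = 50.

50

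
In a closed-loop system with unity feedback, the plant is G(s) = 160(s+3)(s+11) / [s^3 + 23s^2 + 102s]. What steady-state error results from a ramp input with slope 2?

Factoring s from the denominator leaves a polynomial with constant term 102, so the system is type 1.
K_v = lim_{s→0} s·G(s) = 160·3·11 / 102 = 880/17.
e_ss = 2/K_v = 2/(880/17) = 17/440.

17/440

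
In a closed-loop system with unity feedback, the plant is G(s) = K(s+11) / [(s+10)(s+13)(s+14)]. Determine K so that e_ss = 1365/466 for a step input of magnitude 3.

4

The open loop has no poles at the origin → type 0 system.
K_p = lim_{s→0} G(s) = K·11 / (10·13·14) = (11/1820)·K.
e_ss = 3/(1 + K_p) = 1365/466 ⇒ 1 + (11/1820)·K = 466/455 ⇒ K = 4.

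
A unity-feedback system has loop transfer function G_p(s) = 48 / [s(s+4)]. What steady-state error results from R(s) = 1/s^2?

1/12

One free integrator in G_p(s): this is a type 1 system.
K_v = lim_{s→0} s·G_p(s) = 48 / (4) = 12.
e_ss = 1/K_v = 1/12.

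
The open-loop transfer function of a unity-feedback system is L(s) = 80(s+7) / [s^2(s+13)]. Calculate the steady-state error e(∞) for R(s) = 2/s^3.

13/280

Two free integrators in L(s): this is a type 2 system.
K_a = lim_{s→0} s^2·L(s) = 80·7 / (13) = 560/13.
r(t) = t^2 gives R(s) = 2/s^3.
e_ss = 2/K_a = 2/(560/13) = 13/280.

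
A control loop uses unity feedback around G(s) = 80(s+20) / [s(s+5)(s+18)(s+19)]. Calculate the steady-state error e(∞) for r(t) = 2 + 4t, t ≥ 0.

System type = 1 (one pole at s=0). Taking each input component in turn:
  • 2: tracked with zero error.
  • 4t: e_ss = 4/K_v with K_v=160/171 → 4.275.
Total e_ss = 4.275.

4.275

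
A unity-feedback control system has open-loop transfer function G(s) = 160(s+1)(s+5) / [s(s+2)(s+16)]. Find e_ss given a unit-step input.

0

One free integrator in G(s): this is a type 1 system.
K_p = ∞ for a type-1 system; e_ss to a step is zero.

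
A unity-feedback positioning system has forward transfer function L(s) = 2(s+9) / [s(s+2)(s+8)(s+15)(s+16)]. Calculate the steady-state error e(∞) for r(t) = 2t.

1280/3

System type = 1 (one pole at s=0).
K_v = lim_{s→0} s·L(s) = 2·9 / (2·8·15·16) = 3/640.
e_ss = 2/K_v = 2/(3/640) = 1280/3.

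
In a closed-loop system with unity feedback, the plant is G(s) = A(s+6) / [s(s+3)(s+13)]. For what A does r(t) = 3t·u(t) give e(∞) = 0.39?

G(s) has one factor of s in the denominator, so the system is type 1.
K_v = lim_{s→0} s·G(s) = A·6 / (3·13) = (2/13)·A.
e_ss = 3/K_v = 0.39 ⇒ K_v = 100/13 ⇒ A = (100/13)/(2/13) = 50.

50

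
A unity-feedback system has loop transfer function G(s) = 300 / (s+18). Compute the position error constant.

System type = 0 (no poles at s=0).
K_p = lim_{s→0} G(s) = 300 / (18) = 50/3.

50/3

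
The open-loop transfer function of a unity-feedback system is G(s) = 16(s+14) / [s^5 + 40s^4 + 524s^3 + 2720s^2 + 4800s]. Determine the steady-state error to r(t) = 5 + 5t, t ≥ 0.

750/7

Factoring s from the denominator leaves a polynomial with constant term 4800, so the system is type 1. Taking each input component in turn:
  • 5: tracked with zero error.
  • 5t: e_ss = 5/K_v with K_v=7/150 → 750/7.
Total e_ss = 750/7.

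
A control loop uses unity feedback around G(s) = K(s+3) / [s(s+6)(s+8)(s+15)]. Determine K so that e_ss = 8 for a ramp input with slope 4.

120

The open loop has one pole at the origin → type 1 system.
K_v = lim_{s→0} s·G(s) = K·3 / (6·8·15) = (1/240)·K.
e_ss = 4/K_v = 8 ⇒ K_v = 0.5 ⇒ K = 0.5/(1/240) = 120.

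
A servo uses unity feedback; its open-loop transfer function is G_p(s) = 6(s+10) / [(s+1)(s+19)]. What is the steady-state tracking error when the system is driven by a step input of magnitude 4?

76/79

System type = 0 (no poles at s=0).
K_p = lim_{s→0} G_p(s) = 6·10 / (1·19) = 60/19.
e_ss = 4/(1 + K_p) = 4/(79/19) = 76/79.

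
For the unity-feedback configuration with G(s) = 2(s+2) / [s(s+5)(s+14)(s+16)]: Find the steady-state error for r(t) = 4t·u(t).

1120

The open loop has one pole at the origin → type 1 system.
K_v = lim_{s→0} s·G(s) = 2·2 / (5·14·16) = 1/280.
e_ss = 4/K_v = 4/(1/280) = 1120.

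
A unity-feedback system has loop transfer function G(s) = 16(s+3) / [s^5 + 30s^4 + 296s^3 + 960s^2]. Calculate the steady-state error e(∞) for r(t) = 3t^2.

120

Lowest-order denominator term is 960s^2, so the open loop has 2 poles at the origin → type 2 system.
K_a = lim_{s→0} s^2·G(s) = 16·3 / 960 = 0.05.
r(t) = 3t^2 gives R(s) = 6/s^3.
e_ss = 6/K_a = 6/0.05 = 120.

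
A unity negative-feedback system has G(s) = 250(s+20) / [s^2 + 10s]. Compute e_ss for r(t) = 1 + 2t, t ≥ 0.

The denominator has no term below 10s — 1 pole at s=0, type 1. Taking each input component in turn:
  • 1: tracked with zero error.
  • 2t: e_ss = 2/K_v with K_v=500 → 0.004.
Total e_ss = 0.004.

0.004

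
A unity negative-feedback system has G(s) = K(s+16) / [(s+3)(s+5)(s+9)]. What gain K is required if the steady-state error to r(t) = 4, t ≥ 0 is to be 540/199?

G(s) has no factors of s in the denominator, so the system is type 0.
K_p = lim_{s→0} G(s) = K·16 / (3·5·9) = (16/135)·K.
e_ss = 4/(1 + K_p) = 540/199 ⇒ 1 + (16/135)·K = 199/135 ⇒ K = 4.

4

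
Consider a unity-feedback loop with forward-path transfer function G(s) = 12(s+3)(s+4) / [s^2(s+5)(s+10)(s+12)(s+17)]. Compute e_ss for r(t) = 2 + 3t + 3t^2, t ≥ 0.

425

System type = 2 (two poles at s=0). By superposition:
  • 2: tracked with zero error.
  • 3t: tracked with zero error.
  • 3t^2: e_ss = 6/K_a with K_a=6/425 → 425.
Total e_ss = 425.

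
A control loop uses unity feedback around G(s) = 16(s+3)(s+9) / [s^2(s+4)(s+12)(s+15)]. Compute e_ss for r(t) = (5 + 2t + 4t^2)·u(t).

The open loop has two poles at the origin → type 2 system. Taking each input component in turn:
  • 5: tracked with zero error.
  • 2t: tracked with zero error.
  • 4t^2: e_ss = 8/K_a with K_a=0.6 → 40/3.
Total e_ss = 40/3.

40/3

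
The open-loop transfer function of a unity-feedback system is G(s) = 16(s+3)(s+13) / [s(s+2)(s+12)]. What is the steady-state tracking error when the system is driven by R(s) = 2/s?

0

G(s) has one factor of s in the denominator, so the system is type 1.
A type-1 system has K_p = ∞, so it tracks a step input with zero steady-state error.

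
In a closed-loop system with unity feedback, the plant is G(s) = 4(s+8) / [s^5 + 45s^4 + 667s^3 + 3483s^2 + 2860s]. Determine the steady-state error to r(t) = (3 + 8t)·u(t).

The denominator has no term below 2860s — 1 pole at s=0, type 1. By superposition:
  • 3: tracked with zero error.
  • 8t: e_ss = 8/K_v with K_v=8/715 → 715.
Total e_ss = 715.

715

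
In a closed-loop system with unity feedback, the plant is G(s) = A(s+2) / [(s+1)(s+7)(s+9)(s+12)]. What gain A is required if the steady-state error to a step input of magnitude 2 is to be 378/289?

200

G(s) has no factors of s in the denominator, so the system is type 0.
K_p = lim_{s→0} G(s) = A·2 / (1·7·9·12) = (1/378)·A.
e_ss = 2/(1 + K_p) = 378/289 ⇒ 1 + (1/378)·A = 289/189 ⇒ A = 200.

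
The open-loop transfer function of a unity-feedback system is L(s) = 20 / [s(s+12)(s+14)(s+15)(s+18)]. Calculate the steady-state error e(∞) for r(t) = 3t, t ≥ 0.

System type = 1 (one pole at s=0).
K_v = lim_{s→0} s·L(s) = 20 / (12·14·15·18) = 1/2268.
e_ss = 3/K_v = 3/(1/2268) = 6804.

6804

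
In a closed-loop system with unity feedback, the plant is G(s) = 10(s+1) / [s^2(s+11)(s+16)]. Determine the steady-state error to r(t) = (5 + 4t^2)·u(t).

Two free integrators in G(s): this is a type 2 system. Taking each input component in turn:
  • 5: tracked with zero error.
  • 4t^2: e_ss = 8/K_a with K_a=5/88 → 140.8.
Total e_ss = 140.8.

140.8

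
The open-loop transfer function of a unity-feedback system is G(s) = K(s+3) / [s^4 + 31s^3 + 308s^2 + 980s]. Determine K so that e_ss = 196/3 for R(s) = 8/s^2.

Factoring s from the denominator leaves a polynomial with constant term 980, so the system is type 1.
K_v = lim_{s→0} s·G(s) = K·3 / 980 = (3/980)·K.
e_ss = 8/K_v = 196/3 ⇒ K_v = 6/49 ⇒ K = (6/49)/(3/980) = 40.

40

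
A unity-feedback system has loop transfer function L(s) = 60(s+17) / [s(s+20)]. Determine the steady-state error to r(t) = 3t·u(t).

1/17

The open loop has one pole at the origin → type 1 system.
K_v = lim_{s→0} s·L(s) = 60·17 / (20) = 51.
e_ss = 3/K_v = 3/51 = 1/17.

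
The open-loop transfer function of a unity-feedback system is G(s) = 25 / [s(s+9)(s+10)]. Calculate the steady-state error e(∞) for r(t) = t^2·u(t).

System type = 1 (one pole at s=0).
K_a = lim_{s→0} s^2·G(s) = 0; the steady-state error to this parabolic input grows without bound.

infinity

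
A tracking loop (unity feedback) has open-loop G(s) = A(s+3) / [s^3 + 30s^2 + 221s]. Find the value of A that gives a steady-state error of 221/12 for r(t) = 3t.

12

Factoring s from the denominator leaves a polynomial with constant term 221, so the system is type 1.
K_v = lim_{s→0} s·G(s) = A·3 / 221 = (3/221)·A.
e_ss = 3/K_v = 221/12 ⇒ K_v = 36/221 ⇒ A = (36/221)/(3/221) = 12.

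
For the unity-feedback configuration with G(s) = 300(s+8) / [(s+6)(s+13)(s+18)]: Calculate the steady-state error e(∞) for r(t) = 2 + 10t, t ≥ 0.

infinity

No free integrators in G(s): this is a type 0 system. Taking each input component in turn:
  • 2: e_ss = 2/(1+K_p) with K_p=200/117 → 234/317.
  • 10t: a type-0 system cannot track it, e_ss → ∞.
The unbounded component dominates.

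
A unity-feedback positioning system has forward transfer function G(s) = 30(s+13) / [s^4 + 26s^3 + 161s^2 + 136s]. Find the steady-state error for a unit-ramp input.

68/195

The denominator has no term below 136s — 1 pole at s=0, type 1.
K_v = lim_{s→0} s·G(s) = 30·13 / 136 = 195/68.
e_ss = 1/K_v = 1/(195/68) = 68/195.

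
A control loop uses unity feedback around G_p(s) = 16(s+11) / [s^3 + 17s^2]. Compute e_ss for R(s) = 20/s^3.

85/44

Lowest-order denominator term is 17s^2, so the open loop has 2 poles at the origin → type 2 system.
K_a = lim_{s→0} s^2·G_p(s) = 16·11 / 17 = 176/17.
r(t) = 10t^2 gives R(s) = 20/s^3.
e_ss = 20/K_a = 20/(176/17) = 85/44.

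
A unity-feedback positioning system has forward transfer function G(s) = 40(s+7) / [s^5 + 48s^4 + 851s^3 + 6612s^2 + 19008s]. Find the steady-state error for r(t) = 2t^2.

infinity

Lowest-order denominator term is 19008s, so the open loop has 1 pole at the origin → type 1 system.
For a type-1 system K_a = 0, so e_ss to a parabolic input is unbounded.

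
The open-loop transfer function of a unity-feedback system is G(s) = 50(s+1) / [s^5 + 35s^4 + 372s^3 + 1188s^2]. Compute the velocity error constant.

K_v = lim_{s→0} s·G(s); with 2 poles at the origin the limit diverges, so K_v = ∞.

infinity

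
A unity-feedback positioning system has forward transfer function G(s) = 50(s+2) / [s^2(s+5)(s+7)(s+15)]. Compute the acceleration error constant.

4/21

G(s) has two factors of s in the denominator, so the system is type 2.
K_a = lim_{s→0} s^2·G(s) = 50·2 / (5·7·15) = 4/21.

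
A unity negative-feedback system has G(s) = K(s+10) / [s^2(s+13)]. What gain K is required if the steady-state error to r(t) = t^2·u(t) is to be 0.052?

50

Two free integrators in G(s): this is a type 2 system.
K_a = lim_{s→0} s^2·G(s) = K·10 / (13) = (10/13)·K.
e_ss = 2/K_a = 0.052 ⇒ K_a = 500/13 ⇒ K = (500/13)/(10/13) = 50.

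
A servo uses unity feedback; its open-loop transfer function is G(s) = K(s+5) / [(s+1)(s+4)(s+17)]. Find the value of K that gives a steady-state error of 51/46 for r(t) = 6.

60

The open loop has no poles at the origin → type 0 system.
K_p = lim_{s→0} G(s) = K·5 / (1·4·17) = (5/68)·K.
e_ss = 6/(1 + K_p) = 51/46 ⇒ 1 + (5/68)·K = 92/17 ⇒ K = 60.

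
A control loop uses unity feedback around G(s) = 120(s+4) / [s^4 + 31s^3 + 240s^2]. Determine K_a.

Lowest-order denominator term is 240s^2, so the open loop has 2 poles at the origin → type 2 system.
K_a = lim_{s→0} s^2·G(s) = 120·4 / 240 = 2.

2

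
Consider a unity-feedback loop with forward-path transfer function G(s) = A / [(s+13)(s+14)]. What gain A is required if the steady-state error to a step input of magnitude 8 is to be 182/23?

2

G(s) has no factors of s in the denominator, so the system is type 0.
K_p = lim_{s→0} G(s) = A / (13·14) = (1/182)·A.
e_ss = 8/(1 + K_p) = 182/23 ⇒ 1 + (1/182)·A = 92/91 ⇒ A = 2.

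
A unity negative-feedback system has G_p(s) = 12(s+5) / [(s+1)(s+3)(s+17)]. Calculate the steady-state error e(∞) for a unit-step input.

No free integrators in G_p(s): this is a type 0 system.
K_p = lim_{s→0} G_p(s) = 12·5 / (1·3·17) = 20/17.
e_ss = 1/(1 + K_p) = 1/(37/17) = 17/37.

17/37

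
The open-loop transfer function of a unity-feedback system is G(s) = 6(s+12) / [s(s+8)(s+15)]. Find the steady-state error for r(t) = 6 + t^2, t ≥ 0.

G(s) has one factor of s in the denominator, so the system is type 1. Taking each input component in turn:
  • 6: tracked with zero error.
  • t^2: a type-1 system cannot track it, e_ss → ∞.
The unbounded component dominates.

infinity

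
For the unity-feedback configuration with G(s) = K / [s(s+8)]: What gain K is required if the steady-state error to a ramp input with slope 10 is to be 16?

5

One free integrator in G(s): this is a type 1 system.
K_v = lim_{s→0} s·G(s) = K / (8) = 0.125·K.
e_ss = 10/K_v = 16 ⇒ K_v = 0.625 ⇒ K = 0.625/0.125 = 5.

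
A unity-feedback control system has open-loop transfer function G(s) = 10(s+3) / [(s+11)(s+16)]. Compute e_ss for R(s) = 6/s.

System type = 0 (no poles at s=0).
K_p = lim_{s→0} G(s) = 10·3 / (11·16) = 15/88.
e_ss = 6/(1 + K_p) = 6/(103/88) = 528/103.

528/103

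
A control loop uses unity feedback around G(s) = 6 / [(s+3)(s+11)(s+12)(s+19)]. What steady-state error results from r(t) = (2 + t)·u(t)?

infinity

No free integrators in G(s): this is a type 0 system. Treating each term separately:
  • 2: e_ss = 2/(1+K_p) with K_p=1/1254 → 2508/1255.
  • t: a type-0 system cannot track it, e_ss → ∞.
The unbounded component dominates.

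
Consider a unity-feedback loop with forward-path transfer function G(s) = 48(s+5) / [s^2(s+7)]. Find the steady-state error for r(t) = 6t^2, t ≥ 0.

The open loop has two poles at the origin → type 2 system.
K_a = lim_{s→0} s^2·G(s) = 48·5 / (7) = 240/7.
r(t) = 6t^2 gives R(s) = 12/s^3.
e_ss = 12/K_a = 12/(240/7) = 0.35.

0.35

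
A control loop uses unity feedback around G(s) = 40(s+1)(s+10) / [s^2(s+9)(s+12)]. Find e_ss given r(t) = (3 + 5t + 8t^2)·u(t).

System type = 2 (two poles at s=0). By superposition:
  • 3: tracked with zero error.
  • 5t: tracked with zero error.
  • 8t^2: e_ss = 16/K_a with K_a=100/27 → 4.32.
Total e_ss = 4.32.

4.32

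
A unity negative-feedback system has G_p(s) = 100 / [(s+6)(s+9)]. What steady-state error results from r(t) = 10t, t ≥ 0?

System type = 0 (no poles at s=0).
For a type-0 system K_v = 0, so e_ss to a ramp input is unbounded.

infinity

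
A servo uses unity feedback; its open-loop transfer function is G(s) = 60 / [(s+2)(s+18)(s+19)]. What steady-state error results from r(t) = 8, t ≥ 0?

System type = 0 (no poles at s=0).
K_p = lim_{s→0} G(s) = 60 / (2·18·19) = 5/57.
e_ss = 8/(1 + K_p) = 8/(62/57) = 228/31.

228/31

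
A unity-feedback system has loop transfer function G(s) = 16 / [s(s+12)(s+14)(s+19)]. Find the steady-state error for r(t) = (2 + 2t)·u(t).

The open loop has one pole at the origin → type 1 system. Treating each term separately:
  • 2: tracked with zero error.
  • 2t: e_ss = 2/K_v with K_v=2/399 → 399.
Total e_ss = 399.

399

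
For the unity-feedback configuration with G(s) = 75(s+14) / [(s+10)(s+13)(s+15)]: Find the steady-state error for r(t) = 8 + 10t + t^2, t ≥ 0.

infinity

No free integrators in G(s): this is a type 0 system. Taking each input component in turn:
  • 8: e_ss = 8/(1+K_p) with K_p=7/13 → 5.2.
  • 10t: a type-0 system cannot track it, e_ss → ∞.
  • t^2: a type-0 system cannot track it, e_ss → ∞.
The unbounded component dominates.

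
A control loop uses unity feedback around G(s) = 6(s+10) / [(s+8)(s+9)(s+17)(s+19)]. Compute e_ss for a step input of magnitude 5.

9690/1943

G(s) has no factors of s in the denominator, so the system is type 0.
K_p = lim_{s→0} G(s) = 6·10 / (8·9·17·19) = 5/1938.
e_ss = 5/(1 + K_p) = 5/(1943/1938) = 9690/1943.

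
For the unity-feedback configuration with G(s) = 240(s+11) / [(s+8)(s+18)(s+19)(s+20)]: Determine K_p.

System type = 0 (no poles at s=0).
K_p = lim_{s→0} G(s) = 240·11 / (8·18·19·20) = 11/228.

11/228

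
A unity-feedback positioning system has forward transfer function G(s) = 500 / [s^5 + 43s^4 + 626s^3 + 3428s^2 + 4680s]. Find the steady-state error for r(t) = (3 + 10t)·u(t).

Factoring s from the denominator leaves a polynomial with constant term 4680, so the system is type 1. Treating each term separately:
  • 3: tracked with zero error.
  • 10t: e_ss = 10/K_v with K_v=25/234 → 93.6.
Total e_ss = 93.6.

93.6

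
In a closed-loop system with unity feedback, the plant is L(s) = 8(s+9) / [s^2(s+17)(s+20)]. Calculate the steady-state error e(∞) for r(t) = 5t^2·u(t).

L(s) has two factors of s in the denominator, so the system is type 2.
K_a = lim_{s→0} s^2·L(s) = 8·9 / (17·20) = 18/85.
r(t) = 5t^2 gives R(s) = 10/s^3.
e_ss = 10/K_a = 10/(18/85) = 425/9.

425/9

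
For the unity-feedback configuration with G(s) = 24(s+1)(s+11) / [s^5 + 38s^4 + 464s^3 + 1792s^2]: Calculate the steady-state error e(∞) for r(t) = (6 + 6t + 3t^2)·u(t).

448/11

The denominator has no term below 1792s^2 — 2 poles at s=0, type 2. By superposition:
  • 6: tracked with zero error.
  • 6t: tracked with zero error.
  • 3t^2: e_ss = 6/K_a with K_a=33/224 → 448/11.
Total e_ss = 448/11.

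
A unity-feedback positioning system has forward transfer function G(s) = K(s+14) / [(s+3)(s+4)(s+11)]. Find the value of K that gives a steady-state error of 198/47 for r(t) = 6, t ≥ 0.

4

System type = 0 (no poles at s=0).
K_p = lim_{s→0} G(s) = K·14 / (3·4·11) = (7/66)·K.
e_ss = 6/(1 + K_p) = 198/47 ⇒ 1 + (7/66)·K = 47/33 ⇒ K = 4.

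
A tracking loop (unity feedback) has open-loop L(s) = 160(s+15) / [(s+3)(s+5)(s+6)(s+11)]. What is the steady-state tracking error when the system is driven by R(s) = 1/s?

The open loop has no poles at the origin → type 0 system.
K_p = lim_{s→0} L(s) = 160·15 / (3·5·6·11) = 80/33.
e_ss = 1/(1 + K_p) = 1/(113/33) = 33/113.

33/113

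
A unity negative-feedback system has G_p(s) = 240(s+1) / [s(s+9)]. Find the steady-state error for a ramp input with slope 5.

System type = 1 (one pole at s=0).
K_v = lim_{s→0} s·G_p(s) = 240·1 / (9) = 80/3.
e_ss = 5/K_v = 5/(80/3) = 0.1875.

0.1875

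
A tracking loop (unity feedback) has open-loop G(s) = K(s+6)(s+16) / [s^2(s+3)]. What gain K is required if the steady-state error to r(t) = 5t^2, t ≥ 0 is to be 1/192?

Two free integrators in G(s): this is a type 2 system.
K_a = lim_{s→0} s^2·G(s) = K·6·16 / (3) = 32·K.
e_ss = 10/K_a = 1/192 ⇒ K_a = 1920 ⇒ K = 1920/32 = 60.

60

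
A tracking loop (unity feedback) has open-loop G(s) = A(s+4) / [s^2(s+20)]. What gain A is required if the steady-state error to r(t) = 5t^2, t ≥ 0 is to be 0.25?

200

The open loop has two poles at the origin → type 2 system.
K_a = lim_{s→0} s^2·G(s) = A·4 / (20) = 0.2·A.
e_ss = 10/K_a = 0.25 ⇒ K_a = 40 ⇒ A = 40/0.2 = 200.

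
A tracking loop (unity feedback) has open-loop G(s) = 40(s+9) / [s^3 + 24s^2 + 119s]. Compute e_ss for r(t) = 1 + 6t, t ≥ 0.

The denominator has no term below 119s — 1 pole at s=0, type 1. By superposition:
  • 1: tracked with zero error.
  • 6t: e_ss = 6/K_v with K_v=360/119 → 119/60.
Total e_ss = 119/60.

119/60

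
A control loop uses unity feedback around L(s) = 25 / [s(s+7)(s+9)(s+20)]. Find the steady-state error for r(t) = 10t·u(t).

System type = 1 (one pole at s=0).
K_v = lim_{s→0} s·L(s) = 25 / (7·9·20) = 5/252.
e_ss = 10/K_v = 10/(5/252) = 504.

504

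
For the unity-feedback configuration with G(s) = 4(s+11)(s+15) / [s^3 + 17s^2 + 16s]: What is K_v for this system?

41.25

Factoring s from the denominator leaves a polynomial with constant term 16, so the system is type 1.
K_v = lim_{s→0} s·G(s) = 4·11·15 / 16 = 41.25.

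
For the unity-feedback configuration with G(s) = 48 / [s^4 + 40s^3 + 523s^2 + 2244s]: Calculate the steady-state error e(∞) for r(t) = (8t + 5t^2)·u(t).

The denominator has no term below 2244s — 1 pole at s=0, type 1. By superposition:
  • 8t: e_ss = 8/K_v with K_v=4/187 → 374.
  • 5t^2: a type-1 system cannot track it, e_ss → ∞.
The unbounded component dominates.

infinity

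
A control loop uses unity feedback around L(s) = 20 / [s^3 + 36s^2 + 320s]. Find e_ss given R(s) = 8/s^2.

128

The denominator has no term below 320s — 1 pole at s=0, type 1.
K_v = lim_{s→0} s·L(s) = 20 / 320 = 0.0625.
e_ss = 8/K_v = 8/0.0625 = 128.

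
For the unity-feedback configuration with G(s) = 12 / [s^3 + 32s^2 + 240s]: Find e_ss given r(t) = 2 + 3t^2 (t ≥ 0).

infinity

The denominator has no term below 240s — 1 pole at s=0, type 1. Treating each term separately:
  • 2: tracked with zero error.
  • 3t^2: a type-1 system cannot track it, e_ss → ∞.
The unbounded component dominates.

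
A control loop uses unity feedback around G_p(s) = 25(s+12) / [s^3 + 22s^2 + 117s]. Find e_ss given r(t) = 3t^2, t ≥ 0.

infinity

Lowest-order denominator term is 117s, so the open loop has 1 pole at the origin → type 1 system.
For a type-1 system K_a = 0, so e_ss to a parabolic input is unbounded.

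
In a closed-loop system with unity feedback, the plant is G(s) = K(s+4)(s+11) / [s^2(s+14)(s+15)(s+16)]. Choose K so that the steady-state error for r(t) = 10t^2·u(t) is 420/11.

System type = 2 (two poles at s=0).
K_a = lim_{s→0} s^2·G(s) = K·4·11 / (14·15·16) = (11/840)·K.
e_ss = 20/K_a = 420/11 ⇒ K_a = 11/21 ⇒ K = (11/21)/(11/840) = 40.

40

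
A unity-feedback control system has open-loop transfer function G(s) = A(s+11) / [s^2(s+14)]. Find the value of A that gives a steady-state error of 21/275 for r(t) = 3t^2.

G(s) has two factors of s in the denominator, so the system is type 2.
K_a = lim_{s→0} s^2·G(s) = A·11 / (14) = (11/14)·A.
e_ss = 6/K_a = 21/275 ⇒ K_a = 550/7 ⇒ A = (550/7)/(11/14) = 100.

100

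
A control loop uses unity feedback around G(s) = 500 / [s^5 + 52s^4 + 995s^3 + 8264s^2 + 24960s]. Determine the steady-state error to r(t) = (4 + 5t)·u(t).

249.6

The denominator has no term below 24960s — 1 pole at s=0, type 1. Taking each input component in turn:
  • 4: tracked with zero error.
  • 5t: e_ss = 5/K_v with K_v=25/1248 → 249.6.
Total e_ss = 249.6.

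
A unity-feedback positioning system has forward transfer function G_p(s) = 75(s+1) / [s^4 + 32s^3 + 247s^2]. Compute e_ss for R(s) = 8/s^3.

1976/75

Lowest-order denominator term is 247s^2, so the open loop has 2 poles at the origin → type 2 system.
K_a = lim_{s→0} s^2·G_p(s) = 75·1 / 247 = 75/247.
r(t) = 4t^2 gives R(s) = 8/s^3.
e_ss = 8/K_a = 8/(75/247) = 1976/75.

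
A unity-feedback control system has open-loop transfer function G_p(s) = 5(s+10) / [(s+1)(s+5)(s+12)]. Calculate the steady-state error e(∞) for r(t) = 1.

6/11

System type = 0 (no poles at s=0).
K_p = lim_{s→0} G_p(s) = 5·10 / (1·5·12) = 5/6.
e_ss = 1/(1 + K_p) = 1/(11/6) = 6/11.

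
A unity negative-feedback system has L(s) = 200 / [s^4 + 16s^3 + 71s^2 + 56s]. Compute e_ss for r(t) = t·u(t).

Lowest-order denominator term is 56s, so the open loop has 1 pole at the origin → type 1 system.
K_v = lim_{s→0} s·L(s) = 200 / 56 = 25/7.
e_ss = 1/K_v = 1/(25/7) = 0.28.

0.28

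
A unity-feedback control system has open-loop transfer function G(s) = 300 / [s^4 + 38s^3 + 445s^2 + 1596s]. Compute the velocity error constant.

25/133

The denominator has no term below 1596s — 1 pole at s=0, type 1.
K_v = lim_{s→0} s·G(s) = 300 / 1596 = 25/133.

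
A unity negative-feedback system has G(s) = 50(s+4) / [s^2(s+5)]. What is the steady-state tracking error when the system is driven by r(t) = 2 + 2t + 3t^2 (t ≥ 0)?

0.15

The open loop has two poles at the origin → type 2 system. Treating each term separately:
  • 2: tracked with zero error.
  • 2t: tracked with zero error.
  • 3t^2: e_ss = 6/K_a with K_a=40 → 0.15.
Total e_ss = 0.15.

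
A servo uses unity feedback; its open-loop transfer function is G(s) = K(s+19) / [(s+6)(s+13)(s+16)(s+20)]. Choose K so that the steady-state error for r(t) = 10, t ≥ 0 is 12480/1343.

100

G(s) has no factors of s in the denominator, so the system is type 0.
K_p = lim_{s→0} G(s) = K·19 / (6·13·16·20) = (19/24960)·K.
e_ss = 10/(1 + K_p) = 12480/1343 ⇒ 1 + (19/24960)·K = 1343/1248 ⇒ K = 100.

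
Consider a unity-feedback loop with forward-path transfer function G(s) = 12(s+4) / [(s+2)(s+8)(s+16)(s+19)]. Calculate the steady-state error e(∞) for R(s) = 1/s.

304/307

The open loop has no poles at the origin → type 0 system.
K_p = lim_{s→0} G(s) = 12·4 / (2·8·16·19) = 3/304.
e_ss = 1/(1 + K_p) = 1/(307/304) = 304/307.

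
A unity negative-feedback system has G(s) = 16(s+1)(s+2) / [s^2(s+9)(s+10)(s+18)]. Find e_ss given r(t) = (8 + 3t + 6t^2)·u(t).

System type = 2 (two poles at s=0). Treating each term separately:
  • 8: tracked with zero error.
  • 3t: tracked with zero error.
  • 6t^2: e_ss = 12/K_a with K_a=8/405 → 607.5.
Total e_ss = 607.5.

607.5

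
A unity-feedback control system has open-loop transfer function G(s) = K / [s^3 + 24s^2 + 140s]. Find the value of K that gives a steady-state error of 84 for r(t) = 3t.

Factoring s from the denominator leaves a polynomial with constant term 140, so the system is type 1.
K_v = lim_{s→0} s·G(s) = K / 140 = (1/140)·K.
e_ss = 3/K_v = 84 ⇒ K_v = 1/28 ⇒ K = (1/28)/(1/140) = 5.

5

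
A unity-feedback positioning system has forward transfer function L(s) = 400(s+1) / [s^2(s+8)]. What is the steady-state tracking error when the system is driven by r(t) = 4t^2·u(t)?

L(s) has two factors of s in the denominator, so the system is type 2.
K_a = lim_{s→0} s^2·L(s) = 400·1 / (8) = 50.
r(t) = 4t^2 gives R(s) = 8/s^3.
e_ss = 8/K_a = 8/50 = 0.16.

0.16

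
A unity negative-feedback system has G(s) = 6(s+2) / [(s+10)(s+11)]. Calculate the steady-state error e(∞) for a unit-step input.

No free integrators in G(s): this is a type 0 system.
K_p = lim_{s→0} G(s) = 6·2 / (10·11) = 6/55.
e_ss = 1/(1 + K_p) = 1/(61/55) = 55/61.

55/61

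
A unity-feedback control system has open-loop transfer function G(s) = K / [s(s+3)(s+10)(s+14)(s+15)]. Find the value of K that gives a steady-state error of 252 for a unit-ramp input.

One free integrator in G(s): this is a type 1 system.
K_v = lim_{s→0} s·G(s) = K / (3·10·14·15) = (1/6300)·K.
e_ss = 1/K_v = 252 ⇒ K_v = 1/252 ⇒ K = (1/252)/(1/6300) = 25.

25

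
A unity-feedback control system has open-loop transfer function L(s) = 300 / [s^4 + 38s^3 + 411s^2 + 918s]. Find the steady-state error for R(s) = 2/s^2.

Factoring s from the denominator leaves a polynomial with constant term 918, so the system is type 1.
K_v = lim_{s→0} s·L(s) = 300 / 918 = 50/153.
e_ss = 2/K_v = 2/(50/153) = 6.12.

6.12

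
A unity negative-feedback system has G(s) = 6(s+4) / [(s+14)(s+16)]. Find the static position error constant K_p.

The open loop has no poles at the origin → type 0 system.
K_p = lim_{s→0} G(s) = 6·4 / (14·16) = 3/28.

3/28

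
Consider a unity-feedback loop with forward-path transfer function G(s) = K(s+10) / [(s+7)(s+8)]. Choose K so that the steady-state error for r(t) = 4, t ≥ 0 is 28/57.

40

No free integrators in G(s): this is a type 0 system.
K_p = lim_{s→0} G(s) = K·10 / (7·8) = (5/28)·K.
e_ss = 4/(1 + K_p) = 28/57 ⇒ 1 + (5/28)·K = 57/7 ⇒ K = 40.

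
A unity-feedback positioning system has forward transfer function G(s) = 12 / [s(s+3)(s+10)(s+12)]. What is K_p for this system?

K_p = lim_{s→0} G(s); with 1 pole at the origin the limit diverges, so K_p = ∞.

infinity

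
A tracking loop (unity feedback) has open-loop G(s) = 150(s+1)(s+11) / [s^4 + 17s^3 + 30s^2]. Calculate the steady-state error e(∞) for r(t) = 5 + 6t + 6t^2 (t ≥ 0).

12/55

Lowest-order denominator term is 30s^2, so the open loop has 2 poles at the origin → type 2 system. By superposition:
  • 5: tracked with zero error.
  • 6t: tracked with zero error.
  • 6t^2: e_ss = 12/K_a with K_a=55 → 12/55.
Total e_ss = 12/55.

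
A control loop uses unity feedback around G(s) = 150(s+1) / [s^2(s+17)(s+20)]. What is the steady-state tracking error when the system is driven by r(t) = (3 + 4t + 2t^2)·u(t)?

136/15

The open loop has two poles at the origin → type 2 system. Taking each input component in turn:
  • 3: tracked with zero error.
  • 4t: tracked with zero error.
  • 2t^2: e_ss = 4/K_a with K_a=15/34 → 136/15.
Total e_ss = 136/15.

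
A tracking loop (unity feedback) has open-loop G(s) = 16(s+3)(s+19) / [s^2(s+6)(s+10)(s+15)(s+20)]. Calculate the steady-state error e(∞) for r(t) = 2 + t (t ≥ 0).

System type = 2 (two poles at s=0). Taking each input component in turn:
  • 2: tracked with zero error.
  • t: tracked with zero error.
Total e_ss = 0.

0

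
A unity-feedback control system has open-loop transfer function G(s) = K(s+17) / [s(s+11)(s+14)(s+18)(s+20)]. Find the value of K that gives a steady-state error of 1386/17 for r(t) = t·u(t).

40

The open loop has one pole at the origin → type 1 system.
K_v = lim_{s→0} s·G(s) = K·17 / (11·14·18·20) = (17/55440)·K.
e_ss = 1/K_v = 1386/17 ⇒ K_v = 17/1386 ⇒ K = (17/1386)/(17/55440) = 40.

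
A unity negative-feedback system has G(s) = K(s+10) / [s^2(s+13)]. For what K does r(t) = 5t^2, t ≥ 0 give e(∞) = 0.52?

25

G(s) has two factors of s in the denominator, so the system is type 2.
K_a = lim_{s→0} s^2·G(s) = K·10 / (13) = (10/13)·K.
e_ss = 10/K_a = 0.52 ⇒ K_a = 250/13 ⇒ K = (250/13)/(10/13) = 25.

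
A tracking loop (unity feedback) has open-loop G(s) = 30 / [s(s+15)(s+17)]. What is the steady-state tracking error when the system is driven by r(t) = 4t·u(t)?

34

One free integrator in G(s): this is a type 1 system.
K_v = lim_{s→0} s·G(s) = 30 / (15·17) = 2/17.
e_ss = 4/K_v = 4/(2/17) = 34.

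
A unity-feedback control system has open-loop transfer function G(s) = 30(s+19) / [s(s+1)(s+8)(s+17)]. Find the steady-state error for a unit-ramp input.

System type = 1 (one pole at s=0).
K_v = lim_{s→0} s·G(s) = 30·19 / (1·8·17) = 285/68.
e_ss = 1/K_v = 1/(285/68) = 68/285.

68/285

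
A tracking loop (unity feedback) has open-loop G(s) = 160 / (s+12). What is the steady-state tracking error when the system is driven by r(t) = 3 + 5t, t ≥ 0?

G(s) has no factors of s in the denominator, so the system is type 0. Treating each term separately:
  • 3: e_ss = 3/(1+K_p) with K_p=40/3 → 9/43.
  • 5t: a type-0 system cannot track it, e_ss → ∞.
The unbounded component dominates.

infinity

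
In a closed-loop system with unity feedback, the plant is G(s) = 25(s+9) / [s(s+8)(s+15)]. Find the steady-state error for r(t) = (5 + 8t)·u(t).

64/15

G(s) has one factor of s in the denominator, so the system is type 1. Treating each term separately:
  • 5: tracked with zero error.
  • 8t: e_ss = 8/K_v with K_v=1.875 → 64/15.
Total e_ss = 64/15.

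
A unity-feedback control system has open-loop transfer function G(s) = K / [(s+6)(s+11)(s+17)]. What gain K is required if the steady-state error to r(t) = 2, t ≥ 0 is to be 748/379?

15

G(s) has no factors of s in the denominator, so the system is type 0.
K_p = lim_{s→0} G(s) = K / (6·11·17) = (1/1122)·K.
e_ss = 2/(1 + K_p) = 748/379 ⇒ 1 + (1/1122)·K = 379/374 ⇒ K = 15.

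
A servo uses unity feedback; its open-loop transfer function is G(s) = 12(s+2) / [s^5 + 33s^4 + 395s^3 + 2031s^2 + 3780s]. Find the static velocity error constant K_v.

2/315

The denominator has no term below 3780s — 1 pole at s=0, type 1.
K_v = lim_{s→0} s·G(s) = 12·2 / 3780 = 2/315.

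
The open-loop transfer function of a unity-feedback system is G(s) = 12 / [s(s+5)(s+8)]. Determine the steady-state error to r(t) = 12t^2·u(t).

infinity

System type = 1 (one pole at s=0).
For a type-1 system K_a = 0, so e_ss to a parabolic input is unbounded.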